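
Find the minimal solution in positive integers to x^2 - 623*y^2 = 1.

First expand sqrt(623) as a continued fraction. With x_i = (sqrt(623) + m_i)/d_i and (m_0, d_0) = (0, 1): a_0 = floor(sqrt(623)) = 24, since 24^2 = 576 <= 623 < 625 = 25^2.
Iterate m_{i+1} = d_i*a_i - m_i, d_{i+1} = (623 - m_{i+1}^2)/d_i, a_{i+1} = floor((a_0 + m_{i+1})/d_{i+1}):
  m_1 = 1*24 - 0 = 24, d_1 = (623 - 24^2)/1 = 47/1 = 47, a_1 = floor((24 + 24)/47) = 1.
  m_2 = 47*1 - 24 = 23, d_2 = (623 - 23^2)/47 = 94/47 = 2, a_2 = floor((24 + 23)/2) = 23.
  m_3 = 2*23 - 23 = 23, d_3 = (623 - 23^2)/2 = 94/2 = 47, a_3 = floor((24 + 23)/47) = 1.
  m_4 = 47*1 - 23 = 24, d_4 = (623 - 24^2)/47 = 47/47 = 1, a_4 = floor((24 + 24)/1) = 48.
  m_5 = 1*48 - 24 = 24, d_5 = (623 - 24^2)/1 = 47/1 = 47: (m_5, d_5) = (m_1, d_1) = (24, 47), so from here the quotients repeat a_1, ..., a_4; the period length is 4.
So sqrt(623) = [24; (1, 23, 1, 48)] with period length k = 4.
k is even, so the fundamental solution of x^2 - 623y^2 = 1 is (p_{k-1}, q_{k-1}) = (p_3, q_3); compute convergents through index 3.
Convergents (p_i = a_i*p_{i-1} + p_{i-2}, q_i = a_i*q_{i-1} + q_{i-2} with p_{-2}=0, p_{-1}=1, q_{-2}=1, q_{-1}=0):
  i=0: a_0=24, p_0 = 24*1 + 0 = 24, q_0 = 24*0 + 1 = 1.
  i=1: a_1=1, p_1 = 1*24 + 1 = 25, q_1 = 1*1 + 0 = 1.
  i=2: a_2=23, p_2 = 23*25 + 24 = 599, q_2 = 23*1 + 1 = 24.
  i=3: a_3=1, p_3 = 1*599 + 25 = 624, q_3 = 1*24 + 1 = 25.
Check: 624^2 - 623*25^2 = 389376 - 389375 = 1, so (x, y) = (624, 25) solves the equation, and by the theorem it is the least positive solution.

(x, y) = (624, 25)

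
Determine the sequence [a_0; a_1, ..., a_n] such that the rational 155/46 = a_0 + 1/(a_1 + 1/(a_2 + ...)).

[3; 2, 1, 2, 2, 2]

Run the Euclidean algorithm on 155 and 46; the successive quotients are the partial quotients a_0, a_1, ... (each step inverts the fractional part left over by the previous one):
  155 = 3*46 + 17, so a_0 = 3.
  46 = 2*17 + 12, so a_1 = 2.
  17 = 1*12 + 5, so a_2 = 1.
  12 = 2*5 + 2, so a_3 = 2.
  5 = 2*2 + 1, so a_4 = 2.
  2 = 2*1 + 0, so a_5 = 2.
The remainder reaches 0 after 6 divisions, so the expansion has 6 partial quotients, read off in order.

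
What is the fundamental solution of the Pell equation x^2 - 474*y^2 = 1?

First expand sqrt(474) as a continued fraction. With x_i = (sqrt(474) + m_i)/d_i and (m_0, d_0) = (0, 1): a_0 = floor(sqrt(474)) = 21, since 21^2 = 441 <= 474 < 484 = 22^2.
Iterate m_{i+1} = d_i*a_i - m_i, d_{i+1} = (474 - m_{i+1}^2)/d_i, a_{i+1} = floor((a_0 + m_{i+1})/d_{i+1}):
  m_1 = 1*21 - 0 = 21, d_1 = (474 - 21^2)/1 = 33/1 = 33, a_1 = floor((21 + 21)/33) = 1.
  m_2 = 33*1 - 21 = 12, d_2 = (474 - 12^2)/33 = 330/33 = 10, a_2 = floor((21 + 12)/10) = 3.
  m_3 = 10*3 - 12 = 18, d_3 = (474 - 18^2)/10 = 150/10 = 15, a_3 = floor((21 + 18)/15) = 2.
  m_4 = 15*2 - 18 = 12, d_4 = (474 - 12^2)/15 = 330/15 = 22, a_4 = floor((21 + 12)/22) = 1.
  m_5 = 22*1 - 12 = 10, d_5 = (474 - 10^2)/22 = 374/22 = 17, a_5 = floor((21 + 10)/17) = 1.
  m_6 = 17*1 - 10 = 7, d_6 = (474 - 7^2)/17 = 425/17 = 25, a_6 = floor((21 + 7)/25) = 1.
  m_7 = 25*1 - 7 = 18, d_7 = (474 - 18^2)/25 = 150/25 = 6, a_7 = floor((21 + 18)/6) = 6.
  m_8 = 6*6 - 18 = 18, d_8 = (474 - 18^2)/6 = 150/6 = 25, a_8 = floor((21 + 18)/25) = 1.
  m_9 = 25*1 - 18 = 7, d_9 = (474 - 7^2)/25 = 425/25 = 17, a_9 = floor((21 + 7)/17) = 1.
  m_10 = 17*1 - 7 = 10, d_10 = (474 - 10^2)/17 = 374/17 = 22, a_10 = floor((21 + 10)/22) = 1.
  m_11 = 22*1 - 10 = 12, d_11 = (474 - 12^2)/22 = 330/22 = 15, a_11 = floor((21 + 12)/15) = 2.
  m_12 = 15*2 - 12 = 18, d_12 = (474 - 18^2)/15 = 150/15 = 10, a_12 = floor((21 + 18)/10) = 3.
  m_13 = 10*3 - 18 = 12, d_13 = (474 - 12^2)/10 = 330/10 = 33, a_13 = floor((21 + 12)/33) = 1.
  m_14 = 33*1 - 12 = 21, d_14 = (474 - 21^2)/33 = 33/33 = 1, a_14 = floor((21 + 21)/1) = 42.
  m_15 = 1*42 - 21 = 21, d_15 = (474 - 21^2)/1 = 33/1 = 33: (m_15, d_15) = (m_1, d_1) = (21, 33), so from here the quotients repeat a_1, ..., a_14; the period length is 14.
So sqrt(474) = [21; (1, 3, 2, 1, 1, 1, 6, 1, 1, 1, 2, 3, 1, 42)] with period length k = 14.
k is even, so the fundamental solution of x^2 - 474y^2 = 1 is (p_{k-1}, q_{k-1}) = (p_13, q_13); compute convergents through index 13.
Convergents (p_i = a_i*p_{i-1} + p_{i-2}, q_i = a_i*q_{i-1} + q_{i-2} with p_{-2}=0, p_{-1}=1, q_{-2}=1, q_{-1}=0):
  i=0: a_0=21, p_0 = 21*1 + 0 = 21, q_0 = 21*0 + 1 = 1.
  i=1: a_1=1, p_1 = 1*21 + 1 = 22, q_1 = 1*1 + 0 = 1.
  i=2: a_2=3, p_2 = 3*22 + 21 = 87, q_2 = 3*1 + 1 = 4.
  i=3: a_3=2, p_3 = 2*87 + 22 = 196, q_3 = 2*4 + 1 = 9.
  i=4: a_4=1, p_4 = 1*196 + 87 = 283, q_4 = 1*9 + 4 = 13.
  i=5: a_5=1, p_5 = 1*283 + 196 = 479, q_5 = 1*13 + 9 = 22.
  i=6: a_6=1, p_6 = 1*479 + 283 = 762, q_6 = 1*22 + 13 = 35.
  i=7: a_7=6, p_7 = 6*762 + 479 = 5051, q_7 = 6*35 + 22 = 232.
  i=8: a_8=1, p_8 = 1*5051 + 762 = 5813, q_8 = 1*232 + 35 = 267.
  i=9: a_9=1, p_9 = 1*5813 + 5051 = 10864, q_9 = 1*267 + 232 = 499.
  i=10: a_10=1, p_10 = 1*10864 + 5813 = 16677, q_10 = 1*499 + 267 = 766.
  i=11: a_11=2, p_11 = 2*16677 + 10864 = 44218, q_11 = 2*766 + 499 = 2031.
  i=12: a_12=3, p_12 = 3*44218 + 16677 = 149331, q_12 = 3*2031 + 766 = 6859.
  i=13: a_13=1, p_13 = 1*149331 + 44218 = 193549, q_13 = 1*6859 + 2031 = 8890.
Check: 193549^2 - 474*8890^2 = 37461215401 - 37461215400 = 1, so (x, y) = (193549, 8890) solves the equation, and by the theorem it is the least positive solution.

(x, y) = (193549, 8890)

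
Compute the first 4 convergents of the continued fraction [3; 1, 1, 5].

3/1, 4/1, 7/2, 39/11

Using the convergent recurrence p_i = a_i*p_{i-1} + p_{i-2}, q_i = a_i*q_{i-1} + q_{i-2} with p_{-2}=0, p_{-1}=1, q_{-2}=1, q_{-1}=0:
  i=0: a_0=3, p_0 = 3*1 + 0 = 3, q_0 = 3*0 + 1 = 1.
  i=1: a_1=1, p_1 = 1*3 + 1 = 4, q_1 = 1*1 + 0 = 1.
  i=2: a_2=1, p_2 = 1*4 + 3 = 7, q_2 = 1*1 + 1 = 2.
  i=3: a_3=5, p_3 = 5*7 + 4 = 39, q_3 = 5*2 + 1 = 11.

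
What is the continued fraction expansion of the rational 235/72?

[3; 3, 1, 3, 1, 3]

Run the Euclidean algorithm on 235 and 72; the successive quotients are the partial quotients a_0, a_1, ... (each step inverts the fractional part left over by the previous one):
  235 = 3*72 + 19, so a_0 = 3.
  72 = 3*19 + 15, so a_1 = 3.
  19 = 1*15 + 4, so a_2 = 1.
  15 = 3*4 + 3, so a_3 = 3.
  4 = 1*3 + 1, so a_4 = 1.
  3 = 3*1 + 0, so a_5 = 3.
The remainder reaches 0 after 6 divisions, so the expansion has 6 partial quotients, read off in order.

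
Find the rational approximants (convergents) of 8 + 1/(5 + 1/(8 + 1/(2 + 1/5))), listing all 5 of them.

8/1, 41/5, 336/41, 713/87, 3901/476

Using the convergent recurrence p_i = a_i*p_{i-1} + p_{i-2}, q_i = a_i*q_{i-1} + q_{i-2} with p_{-2}=0, p_{-1}=1, q_{-2}=1, q_{-1}=0:
  i=0: a_0=8, p_0 = 8*1 + 0 = 8, q_0 = 8*0 + 1 = 1.
  i=1: a_1=5, p_1 = 5*8 + 1 = 41, q_1 = 5*1 + 0 = 5.
  i=2: a_2=8, p_2 = 8*41 + 8 = 336, q_2 = 8*5 + 1 = 41.
  i=3: a_3=2, p_3 = 2*336 + 41 = 713, q_3 = 2*41 + 5 = 87.
  i=4: a_4=5, p_4 = 5*713 + 336 = 3901, q_4 = 5*87 + 41 = 476.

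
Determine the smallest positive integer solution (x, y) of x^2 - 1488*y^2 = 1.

First expand sqrt(1488) as a continued fraction. With x_i = (sqrt(1488) + m_i)/d_i and (m_0, d_0) = (0, 1): a_0 = floor(sqrt(1488)) = 38, since 38^2 = 1444 <= 1488 < 1521 = 39^2.
Iterate m_{i+1} = d_i*a_i - m_i, d_{i+1} = (1488 - m_{i+1}^2)/d_i, a_{i+1} = floor((a_0 + m_{i+1})/d_{i+1}):
  m_1 = 1*38 - 0 = 38, d_1 = (1488 - 38^2)/1 = 44/1 = 44, a_1 = floor((38 + 38)/44) = 1.
  m_2 = 44*1 - 38 = 6, d_2 = (1488 - 6^2)/44 = 1452/44 = 33, a_2 = floor((38 + 6)/33) = 1.
  m_3 = 33*1 - 6 = 27, d_3 = (1488 - 27^2)/33 = 759/33 = 23, a_3 = floor((38 + 27)/23) = 2.
  m_4 = 23*2 - 27 = 19, d_4 = (1488 - 19^2)/23 = 1127/23 = 49, a_4 = floor((38 + 19)/49) = 1.
  m_5 = 49*1 - 19 = 30, d_5 = (1488 - 30^2)/49 = 588/49 = 12, a_5 = floor((38 + 30)/12) = 5.
  m_6 = 12*5 - 30 = 30, d_6 = (1488 - 30^2)/12 = 588/12 = 49, a_6 = floor((38 + 30)/49) = 1.
  m_7 = 49*1 - 30 = 19, d_7 = (1488 - 19^2)/49 = 1127/49 = 23, a_7 = floor((38 + 19)/23) = 2.
  m_8 = 23*2 - 19 = 27, d_8 = (1488 - 27^2)/23 = 759/23 = 33, a_8 = floor((38 + 27)/33) = 1.
  m_9 = 33*1 - 27 = 6, d_9 = (1488 - 6^2)/33 = 1452/33 = 44, a_9 = floor((38 + 6)/44) = 1.
  m_10 = 44*1 - 6 = 38, d_10 = (1488 - 38^2)/44 = 44/44 = 1, a_10 = floor((38 + 38)/1) = 76.
  m_11 = 1*76 - 38 = 38, d_11 = (1488 - 38^2)/1 = 44/1 = 44: (m_11, d_11) = (m_1, d_1) = (38, 44), so from here the quotients repeat a_1, ..., a_10; the period length is 10.
So sqrt(1488) = [38; (1, 1, 2, 1, 5, 1, 2, 1, 1, 76)] with period length k = 10.
k is even, so the fundamental solution of x^2 - 1488y^2 = 1 is (p_{k-1}, q_{k-1}) = (p_9, q_9); compute convergents through index 9.
Convergents (p_i = a_i*p_{i-1} + p_{i-2}, q_i = a_i*q_{i-1} + q_{i-2} with p_{-2}=0, p_{-1}=1, q_{-2}=1, q_{-1}=0):
  i=0: a_0=38, p_0 = 38*1 + 0 = 38, q_0 = 38*0 + 1 = 1.
  i=1: a_1=1, p_1 = 1*38 + 1 = 39, q_1 = 1*1 + 0 = 1.
  i=2: a_2=1, p_2 = 1*39 + 38 = 77, q_2 = 1*1 + 1 = 2.
  i=3: a_3=2, p_3 = 2*77 + 39 = 193, q_3 = 2*2 + 1 = 5.
  i=4: a_4=1, p_4 = 1*193 + 77 = 270, q_4 = 1*5 + 2 = 7.
  i=5: a_5=5, p_5 = 5*270 + 193 = 1543, q_5 = 5*7 + 5 = 40.
  i=6: a_6=1, p_6 = 1*1543 + 270 = 1813, q_6 = 1*40 + 7 = 47.
  i=7: a_7=2, p_7 = 2*1813 + 1543 = 5169, q_7 = 2*47 + 40 = 134.
  i=8: a_8=1, p_8 = 1*5169 + 1813 = 6982, q_8 = 1*134 + 47 = 181.
  i=9: a_9=1, p_9 = 1*6982 + 5169 = 12151, q_9 = 1*181 + 134 = 315.
Check: 12151^2 - 1488*315^2 = 147646801 - 147646800 = 1, so (x, y) = (12151, 315) solves the equation, and by the theorem it is the least positive solution.

(x, y) = (12151, 315)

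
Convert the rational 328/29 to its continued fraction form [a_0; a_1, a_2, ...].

[11; 3, 4, 2]

Run the Euclidean algorithm on 328 and 29; the successive quotients are the partial quotients a_0, a_1, ... (each step inverts the fractional part left over by the previous one):
  328 = 11*29 + 9, so a_0 = 11.
  29 = 3*9 + 2, so a_1 = 3.
  9 = 4*2 + 1, so a_2 = 4.
  2 = 2*1 + 0, so a_3 = 2.
The remainder reaches 0 after 4 divisions, so the expansion has 4 partial quotients, read off in order.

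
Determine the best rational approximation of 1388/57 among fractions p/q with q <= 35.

487/20

Expand x = 1388/57 as a continued fraction with the Euclidean algorithm:
  1388 = 24*57 + 20, so a_0 = 24.
  57 = 2*20 + 17, so a_1 = 2.
  20 = 1*17 + 3, so a_2 = 1.
  17 = 5*3 + 2, so a_3 = 5.
  3 = 1*2 + 1, so a_4 = 1.
  2 = 2*1 + 0, so a_5 = 2.
so x = [24; 2, 1, 5, 1, 2].
Convergents (p_i = a_i*p_{i-1} + p_{i-2}, q_i = a_i*q_{i-1} + q_{i-2} with p_{-2}=0, p_{-1}=1, q_{-2}=1, q_{-1}=0), until the denominator exceeds 35:
  i=0: a_0=24, p_0 = 24*1 + 0 = 24, q_0 = 24*0 + 1 = 1.
  i=1: a_1=2, p_1 = 2*24 + 1 = 49, q_1 = 2*1 + 0 = 2.
  i=2: a_2=1, p_2 = 1*49 + 24 = 73, q_2 = 1*2 + 1 = 3.
  i=3: a_3=5, p_3 = 5*73 + 49 = 414, q_3 = 5*3 + 2 = 17.
  i=4: a_4=1, p_4 = 1*414 + 73 = 487, q_4 = 1*17 + 3 = 20.
  i=5: a_5=2, p_5 = 2*487 + 414 = 1388, q_5 = 2*20 + 17 = 57.
q_5 = 57 > 35, so the last convergent with denominator <= 35 is p_4/q_4 = 487/20.
The closest fraction with denominator <= 35 is either p_4/q_4 or the intermediate fraction (k*p_4 + p_3)/(k*q_4 + q_3) with the largest k >= 1 whose denominator stays <= 35; these approach x as k grows, and every other convergent or intermediate fraction in range is farther away.
Largest k: floor((35 - q_3)/q_4) = floor((35 - 17)/20) = 0.
Since k = 0, no intermediate fraction beyond p_4/q_4 has denominator <= 35, so the convergent 487/20 is the closest (its error is |1388*20 - 487*57|/(57*20) = 1/1140).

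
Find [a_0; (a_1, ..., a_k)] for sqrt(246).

[15; (1, 2, 5, 1, 14, 1, 5, 2, 1, 30)]

Write x_i = (sqrt(246) + m_i)/d_i with (m_0, d_0) = (0, 1). a_0 = floor(sqrt(246)) = 15, since 15^2 = 225 <= 246 < 256 = 16^2.
Iterate m_{i+1} = d_i*a_i - m_i, d_{i+1} = (246 - m_{i+1}^2)/d_i, a_{i+1} = floor((a_0 + m_{i+1})/d_{i+1}):
  m_1 = 1*15 - 0 = 15, d_1 = (246 - 15^2)/1 = 21/1 = 21, a_1 = floor((15 + 15)/21) = 1.
  m_2 = 21*1 - 15 = 6, d_2 = (246 - 6^2)/21 = 210/21 = 10, a_2 = floor((15 + 6)/10) = 2.
  m_3 = 10*2 - 6 = 14, d_3 = (246 - 14^2)/10 = 50/10 = 5, a_3 = floor((15 + 14)/5) = 5.
  m_4 = 5*5 - 14 = 11, d_4 = (246 - 11^2)/5 = 125/5 = 25, a_4 = floor((15 + 11)/25) = 1.
  m_5 = 25*1 - 11 = 14, d_5 = (246 - 14^2)/25 = 50/25 = 2, a_5 = floor((15 + 14)/2) = 14.
  m_6 = 2*14 - 14 = 14, d_6 = (246 - 14^2)/2 = 50/2 = 25, a_6 = floor((15 + 14)/25) = 1.
  m_7 = 25*1 - 14 = 11, d_7 = (246 - 11^2)/25 = 125/25 = 5, a_7 = floor((15 + 11)/5) = 5.
  m_8 = 5*5 - 11 = 14, d_8 = (246 - 14^2)/5 = 50/5 = 10, a_8 = floor((15 + 14)/10) = 2.
  m_9 = 10*2 - 14 = 6, d_9 = (246 - 6^2)/10 = 210/10 = 21, a_9 = floor((15 + 6)/21) = 1.
  m_10 = 21*1 - 6 = 15, d_10 = (246 - 15^2)/21 = 21/21 = 1, a_10 = floor((15 + 15)/1) = 30.
  m_11 = 1*30 - 15 = 15, d_11 = (246 - 15^2)/1 = 21/1 = 21: (m_11, d_11) = (m_1, d_1) = (15, 21), so from here the quotients repeat a_1, ..., a_10; the period length is 10.
Hence the expansion of sqrt(246) is a_0 = 15 followed by the repeating block 1, 2, 5, 1, 14, 1, 5, 2, 1, 30 (period 10).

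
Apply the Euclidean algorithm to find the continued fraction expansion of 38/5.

[7; 1, 1, 2]

Run the Euclidean algorithm on 38 and 5; the successive quotients are the partial quotients a_0, a_1, ... (each step inverts the fractional part left over by the previous one):
  38 = 7*5 + 3, so a_0 = 7.
  5 = 1*3 + 2, so a_1 = 1.
  3 = 1*2 + 1, so a_2 = 1.
  2 = 2*1 + 0, so a_3 = 2.
The remainder reaches 0 after 4 divisions, so the expansion has 4 partial quotients, read off in order.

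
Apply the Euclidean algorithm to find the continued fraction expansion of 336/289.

Run the Euclidean algorithm on 336 and 289; the successive quotients are the partial quotients a_0, a_1, ... (each step inverts the fractional part left over by the previous one):
  336 = 1*289 + 47, so a_0 = 1.
  289 = 6*47 + 7, so a_1 = 6.
  47 = 6*7 + 5, so a_2 = 6.
  7 = 1*5 + 2, so a_3 = 1.
  5 = 2*2 + 1, so a_4 = 2.
  2 = 2*1 + 0, so a_5 = 2.
The remainder reaches 0 after 6 divisions, so the expansion has 6 partial quotients, read off in order.

[1; 6, 6, 1, 2, 2]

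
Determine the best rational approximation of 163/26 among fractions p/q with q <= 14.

Expand x = 163/26 as a continued fraction with the Euclidean algorithm:
  163 = 6*26 + 7, so a_0 = 6.
  26 = 3*7 + 5, so a_1 = 3.
  7 = 1*5 + 2, so a_2 = 1.
  5 = 2*2 + 1, so a_3 = 2.
  2 = 2*1 + 0, so a_4 = 2.
so x = [6; 3, 1, 2, 2].
Convergents (p_i = a_i*p_{i-1} + p_{i-2}, q_i = a_i*q_{i-1} + q_{i-2} with p_{-2}=0, p_{-1}=1, q_{-2}=1, q_{-1}=0), until the denominator exceeds 14:
  i=0: a_0=6, p_0 = 6*1 + 0 = 6, q_0 = 6*0 + 1 = 1.
  i=1: a_1=3, p_1 = 3*6 + 1 = 19, q_1 = 3*1 + 0 = 3.
  i=2: a_2=1, p_2 = 1*19 + 6 = 25, q_2 = 1*3 + 1 = 4.
  i=3: a_3=2, p_3 = 2*25 + 19 = 69, q_3 = 2*4 + 3 = 11.
  i=4: a_4=2, p_4 = 2*69 + 25 = 163, q_4 = 2*11 + 4 = 26.
q_4 = 26 > 14, so the last convergent with denominator <= 14 is p_3/q_3 = 69/11.
The closest fraction with denominator <= 14 is either p_3/q_3 or the intermediate fraction (k*p_3 + p_2)/(k*q_3 + q_2) with the largest k >= 1 whose denominator stays <= 14; these approach x as k grows, and every other convergent or intermediate fraction in range is farther away.
Largest k: floor((14 - q_2)/q_3) = floor((14 - 4)/11) = 0.
Since k = 0, no intermediate fraction beyond p_3/q_3 has denominator <= 14, so the convergent 69/11 is the closest (its error is |163*11 - 69*26|/(26*11) = 1/286).

69/11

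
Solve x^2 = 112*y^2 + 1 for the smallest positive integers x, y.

(x, y) = (127, 12)

First expand sqrt(112) as a continued fraction. With x_i = (sqrt(112) + m_i)/d_i and (m_0, d_0) = (0, 1): a_0 = floor(sqrt(112)) = 10, since 10^2 = 100 <= 112 < 121 = 11^2.
Iterate m_{i+1} = d_i*a_i - m_i, d_{i+1} = (112 - m_{i+1}^2)/d_i, a_{i+1} = floor((a_0 + m_{i+1})/d_{i+1}):
  m_1 = 1*10 - 0 = 10, d_1 = (112 - 10^2)/1 = 12/1 = 12, a_1 = floor((10 + 10)/12) = 1.
  m_2 = 12*1 - 10 = 2, d_2 = (112 - 2^2)/12 = 108/12 = 9, a_2 = floor((10 + 2)/9) = 1.
  m_3 = 9*1 - 2 = 7, d_3 = (112 - 7^2)/9 = 63/9 = 7, a_3 = floor((10 + 7)/7) = 2.
  m_4 = 7*2 - 7 = 7, d_4 = (112 - 7^2)/7 = 63/7 = 9, a_4 = floor((10 + 7)/9) = 1.
  m_5 = 9*1 - 7 = 2, d_5 = (112 - 2^2)/9 = 108/9 = 12, a_5 = floor((10 + 2)/12) = 1.
  m_6 = 12*1 - 2 = 10, d_6 = (112 - 10^2)/12 = 12/12 = 1, a_6 = floor((10 + 10)/1) = 20.
  m_7 = 1*20 - 10 = 10, d_7 = (112 - 10^2)/1 = 12/1 = 12: (m_7, d_7) = (m_1, d_1) = (10, 12), so from here the quotients repeat a_1, ..., a_6; the period length is 6.
So sqrt(112) = [10; (1, 1, 2, 1, 1, 20)] with period length k = 6.
k is even, so the fundamental solution of x^2 - 112y^2 = 1 is (p_{k-1}, q_{k-1}) = (p_5, q_5); compute convergents through index 5.
Convergents (p_i = a_i*p_{i-1} + p_{i-2}, q_i = a_i*q_{i-1} + q_{i-2} with p_{-2}=0, p_{-1}=1, q_{-2}=1, q_{-1}=0):
  i=0: a_0=10, p_0 = 10*1 + 0 = 10, q_0 = 10*0 + 1 = 1.
  i=1: a_1=1, p_1 = 1*10 + 1 = 11, q_1 = 1*1 + 0 = 1.
  i=2: a_2=1, p_2 = 1*11 + 10 = 21, q_2 = 1*1 + 1 = 2.
  i=3: a_3=2, p_3 = 2*21 + 11 = 53, q_3 = 2*2 + 1 = 5.
  i=4: a_4=1, p_4 = 1*53 + 21 = 74, q_4 = 1*5 + 2 = 7.
  i=5: a_5=1, p_5 = 1*74 + 53 = 127, q_5 = 1*7 + 5 = 12.
Check: 127^2 - 112*12^2 = 16129 - 16128 = 1, so (x, y) = (127, 12) solves the equation, and by the theorem it is the least positive solution.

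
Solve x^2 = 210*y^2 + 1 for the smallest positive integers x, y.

(x, y) = (29, 2)

First expand sqrt(210) as a continued fraction. With x_i = (sqrt(210) + m_i)/d_i and (m_0, d_0) = (0, 1): a_0 = floor(sqrt(210)) = 14, since 14^2 = 196 <= 210 < 225 = 15^2.
Iterate m_{i+1} = d_i*a_i - m_i, d_{i+1} = (210 - m_{i+1}^2)/d_i, a_{i+1} = floor((a_0 + m_{i+1})/d_{i+1}):
  m_1 = 1*14 - 0 = 14, d_1 = (210 - 14^2)/1 = 14/1 = 14, a_1 = floor((14 + 14)/14) = 2.
  m_2 = 14*2 - 14 = 14, d_2 = (210 - 14^2)/14 = 14/14 = 1, a_2 = floor((14 + 14)/1) = 28.
  m_3 = 1*28 - 14 = 14, d_3 = (210 - 14^2)/1 = 14/1 = 14: (m_3, d_3) = (m_1, d_1) = (14, 14), so from here the quotients repeat a_1, a_2; the period length is 2.
So sqrt(210) = [14; (2, 28)] with period length k = 2.
k is even, so the fundamental solution of x^2 - 210y^2 = 1 is (p_{k-1}, q_{k-1}) = (p_1, q_1); compute convergents through index 1.
Convergents (p_i = a_i*p_{i-1} + p_{i-2}, q_i = a_i*q_{i-1} + q_{i-2} with p_{-2}=0, p_{-1}=1, q_{-2}=1, q_{-1}=0):
  i=0: a_0=14, p_0 = 14*1 + 0 = 14, q_0 = 14*0 + 1 = 1.
  i=1: a_1=2, p_1 = 2*14 + 1 = 29, q_1 = 2*1 + 0 = 2.
Check: 29^2 - 210*2^2 = 841 - 840 = 1, so (x, y) = (29, 2) solves the equation, and by the theorem it is the least positive solution.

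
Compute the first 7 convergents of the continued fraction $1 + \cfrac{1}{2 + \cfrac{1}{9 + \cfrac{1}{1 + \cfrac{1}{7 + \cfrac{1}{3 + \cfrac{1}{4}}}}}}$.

1/1, 3/2, 28/19, 31/21, 245/166, 766/519, 3309/2242

Using the convergent recurrence p_i = a_i*p_{i-1} + p_{i-2}, q_i = a_i*q_{i-1} + q_{i-2} with p_{-2}=0, p_{-1}=1, q_{-2}=1, q_{-1}=0:
  i=0: a_0=1, p_0 = 1*1 + 0 = 1, q_0 = 1*0 + 1 = 1.
  i=1: a_1=2, p_1 = 2*1 + 1 = 3, q_1 = 2*1 + 0 = 2.
  i=2: a_2=9, p_2 = 9*3 + 1 = 28, q_2 = 9*2 + 1 = 19.
  i=3: a_3=1, p_3 = 1*28 + 3 = 31, q_3 = 1*19 + 2 = 21.
  i=4: a_4=7, p_4 = 7*31 + 28 = 245, q_4 = 7*21 + 19 = 166.
  i=5: a_5=3, p_5 = 3*245 + 31 = 766, q_5 = 3*166 + 21 = 519.
  i=6: a_6=4, p_6 = 4*766 + 245 = 3309, q_6 = 4*519 + 166 = 2242.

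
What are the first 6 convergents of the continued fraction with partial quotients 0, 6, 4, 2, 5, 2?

Using the convergent recurrence p_i = a_i*p_{i-1} + p_{i-2}, q_i = a_i*q_{i-1} + q_{i-2} with p_{-2}=0, p_{-1}=1, q_{-2}=1, q_{-1}=0:
  i=0: a_0=0, p_0 = 0*1 + 0 = 0, q_0 = 0*0 + 1 = 1.
  i=1: a_1=6, p_1 = 6*0 + 1 = 1, q_1 = 6*1 + 0 = 6.
  i=2: a_2=4, p_2 = 4*1 + 0 = 4, q_2 = 4*6 + 1 = 25.
  i=3: a_3=2, p_3 = 2*4 + 1 = 9, q_3 = 2*25 + 6 = 56.
  i=4: a_4=5, p_4 = 5*9 + 4 = 49, q_4 = 5*56 + 25 = 305.
  i=5: a_5=2, p_5 = 2*49 + 9 = 107, q_5 = 2*305 + 56 = 666.

0/1, 1/6, 4/25, 9/56, 49/305, 107/666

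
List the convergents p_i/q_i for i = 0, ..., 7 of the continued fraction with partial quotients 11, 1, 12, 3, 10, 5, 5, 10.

11/1, 12/1, 155/13, 477/40, 4925/413, 25102/2105, 130435/10938, 1329452/111485

Using the convergent recurrence p_i = a_i*p_{i-1} + p_{i-2}, q_i = a_i*q_{i-1} + q_{i-2} with p_{-2}=0, p_{-1}=1, q_{-2}=1, q_{-1}=0:
  i=0: a_0=11, p_0 = 11*1 + 0 = 11, q_0 = 11*0 + 1 = 1.
  i=1: a_1=1, p_1 = 1*11 + 1 = 12, q_1 = 1*1 + 0 = 1.
  i=2: a_2=12, p_2 = 12*12 + 11 = 155, q_2 = 12*1 + 1 = 13.
  i=3: a_3=3, p_3 = 3*155 + 12 = 477, q_3 = 3*13 + 1 = 40.
  i=4: a_4=10, p_4 = 10*477 + 155 = 4925, q_4 = 10*40 + 13 = 413.
  i=5: a_5=5, p_5 = 5*4925 + 477 = 25102, q_5 = 5*413 + 40 = 2105.
  i=6: a_6=5, p_6 = 5*25102 + 4925 = 130435, q_6 = 5*2105 + 413 = 10938.
  i=7: a_7=10, p_7 = 10*130435 + 25102 = 1329452, q_7 = 10*10938 + 2105 = 111485.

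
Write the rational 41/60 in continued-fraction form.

Run the Euclidean algorithm on 41 and 60; the successive quotients are the partial quotients a_0, a_1, ... (each step inverts the fractional part left over by the previous one):
  41 = 0*60 + 41, so a_0 = 0.
  60 = 1*41 + 19, so a_1 = 1.
  41 = 2*19 + 3, so a_2 = 2.
  19 = 6*3 + 1, so a_3 = 6.
  3 = 3*1 + 0, so a_4 = 3.
The remainder reaches 0 after 5 divisions, so the expansion has 5 partial quotients, read off in order.

[0; 1, 2, 6, 3]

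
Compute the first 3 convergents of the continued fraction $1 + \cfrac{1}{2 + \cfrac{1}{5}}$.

Using the convergent recurrence p_i = a_i*p_{i-1} + p_{i-2}, q_i = a_i*q_{i-1} + q_{i-2} with p_{-2}=0, p_{-1}=1, q_{-2}=1, q_{-1}=0:
  i=0: a_0=1, p_0 = 1*1 + 0 = 1, q_0 = 1*0 + 1 = 1.
  i=1: a_1=2, p_1 = 2*1 + 1 = 3, q_1 = 2*1 + 0 = 2.
  i=2: a_2=5, p_2 = 5*3 + 1 = 16, q_2 = 5*2 + 1 = 11.

1/1, 3/2, 16/11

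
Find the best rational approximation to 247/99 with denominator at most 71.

177/71

Expand x = 247/99 as a continued fraction with the Euclidean algorithm:
  247 = 2*99 + 49, so a_0 = 2.
  99 = 2*49 + 1, so a_1 = 2.
  49 = 49*1 + 0, so a_2 = 49.
so x = [2; 2, 49].
Convergents (p_i = a_i*p_{i-1} + p_{i-2}, q_i = a_i*q_{i-1} + q_{i-2} with p_{-2}=0, p_{-1}=1, q_{-2}=1, q_{-1}=0), until the denominator exceeds 71:
  i=0: a_0=2, p_0 = 2*1 + 0 = 2, q_0 = 2*0 + 1 = 1.
  i=1: a_1=2, p_1 = 2*2 + 1 = 5, q_1 = 2*1 + 0 = 2.
  i=2: a_2=49, p_2 = 49*5 + 2 = 247, q_2 = 49*2 + 1 = 99.
q_2 = 99 > 71, so the last convergent with denominator <= 71 is p_1/q_1 = 5/2.
The closest fraction with denominator <= 71 is either p_1/q_1 or the intermediate fraction (k*p_1 + p_0)/(k*q_1 + q_0) with the largest k >= 1 whose denominator stays <= 71; these approach x as k grows, and every other convergent or intermediate fraction in range is farther away.
Largest k: floor((71 - q_0)/q_1) = floor((71 - 1)/2) = 35.
That gives (35*5 + 2)/(35*2 + 1) = 177/71.
Compare the errors: |x - 5/2| = |247*2 - 5*99|/(99*2) = 1/198, and |x - 177/71| = |247*71 - 177*99|/(99*71) = 14/7029.
Cross-multiplying, 14*198 = 2772 < 7029 = 1*7029, so 14/7029 is smaller: the intermediate fraction 177/71 is closer to x than 5/2.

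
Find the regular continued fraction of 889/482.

[1; 1, 5, 2, 2, 1, 10]

Run the Euclidean algorithm on 889 and 482; the successive quotients are the partial quotients a_0, a_1, ... (each step inverts the fractional part left over by the previous one):
  889 = 1*482 + 407, so a_0 = 1.
  482 = 1*407 + 75, so a_1 = 1.
  407 = 5*75 + 32, so a_2 = 5.
  75 = 2*32 + 11, so a_3 = 2.
  32 = 2*11 + 10, so a_4 = 2.
  11 = 1*10 + 1, so a_5 = 1.
  10 = 10*1 + 0, so a_6 = 10.
The remainder reaches 0 after 7 divisions, so the expansion has 7 partial quotients, read off in order.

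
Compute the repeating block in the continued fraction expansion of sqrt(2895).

Write x_i = (sqrt(2895) + m_i)/d_i with (m_0, d_0) = (0, 1). a_0 = floor(sqrt(2895)) = 53, since 53^2 = 2809 <= 2895 < 2916 = 54^2.
Iterate m_{i+1} = d_i*a_i - m_i, d_{i+1} = (2895 - m_{i+1}^2)/d_i, a_{i+1} = floor((a_0 + m_{i+1})/d_{i+1}):
  m_1 = 1*53 - 0 = 53, d_1 = (2895 - 53^2)/1 = 86/1 = 86, a_1 = floor((53 + 53)/86) = 1.
  m_2 = 86*1 - 53 = 33, d_2 = (2895 - 33^2)/86 = 1806/86 = 21, a_2 = floor((53 + 33)/21) = 4.
  m_3 = 21*4 - 33 = 51, d_3 = (2895 - 51^2)/21 = 294/21 = 14, a_3 = floor((53 + 51)/14) = 7.
  m_4 = 14*7 - 51 = 47, d_4 = (2895 - 47^2)/14 = 686/14 = 49, a_4 = floor((53 + 47)/49) = 2.
  m_5 = 49*2 - 47 = 51, d_5 = (2895 - 51^2)/49 = 294/49 = 6, a_5 = floor((53 + 51)/6) = 17.
  m_6 = 6*17 - 51 = 51, d_6 = (2895 - 51^2)/6 = 294/6 = 49, a_6 = floor((53 + 51)/49) = 2.
  m_7 = 49*2 - 51 = 47, d_7 = (2895 - 47^2)/49 = 686/49 = 14, a_7 = floor((53 + 47)/14) = 7.
  m_8 = 14*7 - 47 = 51, d_8 = (2895 - 51^2)/14 = 294/14 = 21, a_8 = floor((53 + 51)/21) = 4.
  m_9 = 21*4 - 51 = 33, d_9 = (2895 - 33^2)/21 = 1806/21 = 86, a_9 = floor((53 + 33)/86) = 1.
  m_10 = 86*1 - 33 = 53, d_10 = (2895 - 53^2)/86 = 86/86 = 1, a_10 = floor((53 + 53)/1) = 106.
  m_11 = 1*106 - 53 = 53, d_11 = (2895 - 53^2)/1 = 86/1 = 86: (m_11, d_11) = (m_1, d_1) = (53, 86), so from here the quotients repeat a_1, ..., a_10; the period length is 10.
Hence the expansion of sqrt(2895) is a_0 = 53 followed by the repeating block 1, 4, 7, 2, 17, 2, 7, 4, 1, 106 (period 10).

[53; (1, 4, 7, 2, 17, 2, 7, 4, 1, 106)]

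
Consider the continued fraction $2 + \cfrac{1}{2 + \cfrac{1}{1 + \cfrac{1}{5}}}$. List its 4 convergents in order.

Using the convergent recurrence p_i = a_i*p_{i-1} + p_{i-2}, q_i = a_i*q_{i-1} + q_{i-2} with p_{-2}=0, p_{-1}=1, q_{-2}=1, q_{-1}=0:
  i=0: a_0=2, p_0 = 2*1 + 0 = 2, q_0 = 2*0 + 1 = 1.
  i=1: a_1=2, p_1 = 2*2 + 1 = 5, q_1 = 2*1 + 0 = 2.
  i=2: a_2=1, p_2 = 1*5 + 2 = 7, q_2 = 1*2 + 1 = 3.
  i=3: a_3=5, p_3 = 5*7 + 5 = 40, q_3 = 5*3 + 2 = 17.

2/1, 5/2, 7/3, 40/17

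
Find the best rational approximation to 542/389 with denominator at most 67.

85/61

Expand x = 542/389 as a continued fraction with the Euclidean algorithm:
  542 = 1*389 + 153, so a_0 = 1.
  389 = 2*153 + 83, so a_1 = 2.
  153 = 1*83 + 70, so a_2 = 1.
  83 = 1*70 + 13, so a_3 = 1.
  70 = 5*13 + 5, so a_4 = 5.
  13 = 2*5 + 3, so a_5 = 2.
  5 = 1*3 + 2, so a_6 = 1.
  3 = 1*2 + 1, so a_7 = 1.
  2 = 2*1 + 0, so a_8 = 2.
so x = [1; 2, 1, 1, 5, 2, 1, 1, 2].
Convergents (p_i = a_i*p_{i-1} + p_{i-2}, q_i = a_i*q_{i-1} + q_{i-2} with p_{-2}=0, p_{-1}=1, q_{-2}=1, q_{-1}=0), until the denominator exceeds 67:
  i=0: a_0=1, p_0 = 1*1 + 0 = 1, q_0 = 1*0 + 1 = 1.
  i=1: a_1=2, p_1 = 2*1 + 1 = 3, q_1 = 2*1 + 0 = 2.
  i=2: a_2=1, p_2 = 1*3 + 1 = 4, q_2 = 1*2 + 1 = 3.
  i=3: a_3=1, p_3 = 1*4 + 3 = 7, q_3 = 1*3 + 2 = 5.
  i=4: a_4=5, p_4 = 5*7 + 4 = 39, q_4 = 5*5 + 3 = 28.
  i=5: a_5=2, p_5 = 2*39 + 7 = 85, q_5 = 2*28 + 5 = 61.
  i=6: a_6=1, p_6 = 1*85 + 39 = 124, q_6 = 1*61 + 28 = 89.
q_6 = 89 > 67, so the last convergent with denominator <= 67 is p_5/q_5 = 85/61.
The closest fraction with denominator <= 67 is either p_5/q_5 or the intermediate fraction (k*p_5 + p_4)/(k*q_5 + q_4) with the largest k >= 1 whose denominator stays <= 67; these approach x as k grows, and every other convergent or intermediate fraction in range is farther away.
Largest k: floor((67 - q_4)/q_5) = floor((67 - 28)/61) = 0.
Since k = 0, no intermediate fraction beyond p_5/q_5 has denominator <= 67, so the convergent 85/61 is the closest (its error is |542*61 - 85*389|/(389*61) = 3/23729).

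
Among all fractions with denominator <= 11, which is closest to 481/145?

10/3

Expand x = 481/145 as a continued fraction with the Euclidean algorithm:
  481 = 3*145 + 46, so a_0 = 3.
  145 = 3*46 + 7, so a_1 = 3.
  46 = 6*7 + 4, so a_2 = 6.
  7 = 1*4 + 3, so a_3 = 1.
  4 = 1*3 + 1, so a_4 = 1.
  3 = 3*1 + 0, so a_5 = 3.
so x = [3; 3, 6, 1, 1, 3].
Convergents (p_i = a_i*p_{i-1} + p_{i-2}, q_i = a_i*q_{i-1} + q_{i-2} with p_{-2}=0, p_{-1}=1, q_{-2}=1, q_{-1}=0), until the denominator exceeds 11:
  i=0: a_0=3, p_0 = 3*1 + 0 = 3, q_0 = 3*0 + 1 = 1.
  i=1: a_1=3, p_1 = 3*3 + 1 = 10, q_1 = 3*1 + 0 = 3.
  i=2: a_2=6, p_2 = 6*10 + 3 = 63, q_2 = 6*3 + 1 = 19.
q_2 = 19 > 11, so the last convergent with denominator <= 11 is p_1/q_1 = 10/3.
The closest fraction with denominator <= 11 is either p_1/q_1 or the intermediate fraction (k*p_1 + p_0)/(k*q_1 + q_0) with the largest k >= 1 whose denominator stays <= 11; these approach x as k grows, and every other convergent or intermediate fraction in range is farther away.
Largest k: floor((11 - q_0)/q_1) = floor((11 - 1)/3) = 3.
That gives (3*10 + 3)/(3*3 + 1) = 33/10.
Compare the errors: |x - 10/3| = |481*3 - 10*145|/(145*3) = 7/435, and |x - 33/10| = |481*10 - 33*145|/(145*10) = 25/1450.
Cross-multiplying, 7*1450 = 10150 < 10875 = 25*435, so 7/435 is smaller: the convergent 10/3 is closer to x than 33/10.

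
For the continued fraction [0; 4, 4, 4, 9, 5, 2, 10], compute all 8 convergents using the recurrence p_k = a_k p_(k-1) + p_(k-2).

Using the convergent recurrence p_i = a_i*p_{i-1} + p_{i-2}, q_i = a_i*q_{i-1} + q_{i-2} with p_{-2}=0, p_{-1}=1, q_{-2}=1, q_{-1}=0:
  i=0: a_0=0, p_0 = 0*1 + 0 = 0, q_0 = 0*0 + 1 = 1.
  i=1: a_1=4, p_1 = 4*0 + 1 = 1, q_1 = 4*1 + 0 = 4.
  i=2: a_2=4, p_2 = 4*1 + 0 = 4, q_2 = 4*4 + 1 = 17.
  i=3: a_3=4, p_3 = 4*4 + 1 = 17, q_3 = 4*17 + 4 = 72.
  i=4: a_4=9, p_4 = 9*17 + 4 = 157, q_4 = 9*72 + 17 = 665.
  i=5: a_5=5, p_5 = 5*157 + 17 = 802, q_5 = 5*665 + 72 = 3397.
  i=6: a_6=2, p_6 = 2*802 + 157 = 1761, q_6 = 2*3397 + 665 = 7459.
  i=7: a_7=10, p_7 = 10*1761 + 802 = 18412, q_7 = 10*7459 + 3397 = 77987.

0/1, 1/4, 4/17, 17/72, 157/665, 802/3397, 1761/7459, 18412/77987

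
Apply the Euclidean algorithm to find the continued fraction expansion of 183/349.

[0; 1, 1, 9, 1, 3, 4]

Run the Euclidean algorithm on 183 and 349; the successive quotients are the partial quotients a_0, a_1, ... (each step inverts the fractional part left over by the previous one):
  183 = 0*349 + 183, so a_0 = 0.
  349 = 1*183 + 166, so a_1 = 1.
  183 = 1*166 + 17, so a_2 = 1.
  166 = 9*17 + 13, so a_3 = 9.
  17 = 1*13 + 4, so a_4 = 1.
  13 = 3*4 + 1, so a_5 = 3.
  4 = 4*1 + 0, so a_6 = 4.
The remainder reaches 0 after 7 divisions, so the expansion has 7 partial quotients, read off in order.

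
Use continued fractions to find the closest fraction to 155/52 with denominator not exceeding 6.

Expand x = 155/52 as a continued fraction with the Euclidean algorithm:
  155 = 2*52 + 51, so a_0 = 2.
  52 = 1*51 + 1, so a_1 = 1.
  51 = 51*1 + 0, so a_2 = 51.
so x = [2; 1, 51].
Convergents (p_i = a_i*p_{i-1} + p_{i-2}, q_i = a_i*q_{i-1} + q_{i-2} with p_{-2}=0, p_{-1}=1, q_{-2}=1, q_{-1}=0), until the denominator exceeds 6:
  i=0: a_0=2, p_0 = 2*1 + 0 = 2, q_0 = 2*0 + 1 = 1.
  i=1: a_1=1, p_1 = 1*2 + 1 = 3, q_1 = 1*1 + 0 = 1.
  i=2: a_2=51, p_2 = 51*3 + 2 = 155, q_2 = 51*1 + 1 = 52.
q_2 = 52 > 6, so the last convergent with denominator <= 6 is p_1/q_1 = 3/1.
The closest fraction with denominator <= 6 is either p_1/q_1 or the intermediate fraction (k*p_1 + p_0)/(k*q_1 + q_0) with the largest k >= 1 whose denominator stays <= 6; these approach x as k grows, and every other convergent or intermediate fraction in range is farther away.
Largest k: floor((6 - q_0)/q_1) = floor((6 - 1)/1) = 5.
That gives (5*3 + 2)/(5*1 + 1) = 17/6.
Compare the errors: |x - 3/1| = |155*1 - 3*52|/(52*1) = 1/52, and |x - 17/6| = |155*6 - 17*52|/(52*6) = 46/312.
Cross-multiplying, 1*312 = 312 < 2392 = 46*52, so 1/52 is smaller: the convergent 3/1 is closer to x than 17/6.

3/1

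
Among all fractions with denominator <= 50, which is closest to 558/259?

Expand x = 558/259 as a continued fraction with the Euclidean algorithm:
  558 = 2*259 + 40, so a_0 = 2.
  259 = 6*40 + 19, so a_1 = 6.
  40 = 2*19 + 2, so a_2 = 2.
  19 = 9*2 + 1, so a_3 = 9.
  2 = 2*1 + 0, so a_4 = 2.
so x = [2; 6, 2, 9, 2].
Convergents (p_i = a_i*p_{i-1} + p_{i-2}, q_i = a_i*q_{i-1} + q_{i-2} with p_{-2}=0, p_{-1}=1, q_{-2}=1, q_{-1}=0), until the denominator exceeds 50:
  i=0: a_0=2, p_0 = 2*1 + 0 = 2, q_0 = 2*0 + 1 = 1.
  i=1: a_1=6, p_1 = 6*2 + 1 = 13, q_1 = 6*1 + 0 = 6.
  i=2: a_2=2, p_2 = 2*13 + 2 = 28, q_2 = 2*6 + 1 = 13.
  i=3: a_3=9, p_3 = 9*28 + 13 = 265, q_3 = 9*13 + 6 = 123.
q_3 = 123 > 50, so the last convergent with denominator <= 50 is p_2/q_2 = 28/13.
The closest fraction with denominator <= 50 is either p_2/q_2 or the intermediate fraction (k*p_2 + p_1)/(k*q_2 + q_1) with the largest k >= 1 whose denominator stays <= 50; these approach x as k grows, and every other convergent or intermediate fraction in range is farther away.
Largest k: floor((50 - q_1)/q_2) = floor((50 - 6)/13) = 3.
That gives (3*28 + 13)/(3*13 + 6) = 97/45.
Compare the errors: |x - 28/13| = |558*13 - 28*259|/(259*13) = 2/3367, and |x - 97/45| = |558*45 - 97*259|/(259*45) = 13/11655.
Cross-multiplying, 2*11655 = 23310 < 43771 = 13*3367, so 2/3367 is smaller: the convergent 28/13 is closer to x than 97/45.

28/13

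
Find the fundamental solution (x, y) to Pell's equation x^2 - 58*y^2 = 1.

(x, y) = (19603, 2574)

First expand sqrt(58) as a continued fraction. With x_i = (sqrt(58) + m_i)/d_i and (m_0, d_0) = (0, 1): a_0 = floor(sqrt(58)) = 7, since 7^2 = 49 <= 58 < 64 = 8^2.
Iterate m_{i+1} = d_i*a_i - m_i, d_{i+1} = (58 - m_{i+1}^2)/d_i, a_{i+1} = floor((a_0 + m_{i+1})/d_{i+1}):
  m_1 = 1*7 - 0 = 7, d_1 = (58 - 7^2)/1 = 9/1 = 9, a_1 = floor((7 + 7)/9) = 1.
  m_2 = 9*1 - 7 = 2, d_2 = (58 - 2^2)/9 = 54/9 = 6, a_2 = floor((7 + 2)/6) = 1.
  m_3 = 6*1 - 2 = 4, d_3 = (58 - 4^2)/6 = 42/6 = 7, a_3 = floor((7 + 4)/7) = 1.
  m_4 = 7*1 - 4 = 3, d_4 = (58 - 3^2)/7 = 49/7 = 7, a_4 = floor((7 + 3)/7) = 1.
  m_5 = 7*1 - 3 = 4, d_5 = (58 - 4^2)/7 = 42/7 = 6, a_5 = floor((7 + 4)/6) = 1.
  m_6 = 6*1 - 4 = 2, d_6 = (58 - 2^2)/6 = 54/6 = 9, a_6 = floor((7 + 2)/9) = 1.
  m_7 = 9*1 - 2 = 7, d_7 = (58 - 7^2)/9 = 9/9 = 1, a_7 = floor((7 + 7)/1) = 14.
  m_8 = 1*14 - 7 = 7, d_8 = (58 - 7^2)/1 = 9/1 = 9: (m_8, d_8) = (m_1, d_1) = (7, 9), so from here the quotients repeat a_1, ..., a_7; the period length is 7.
So sqrt(58) = [7; (1, 1, 1, 1, 1, 1, 14)] with period length k = 7.
k is odd, so (p_{k-1}, q_{k-1}) only solves x^2 - 58y^2 = -1 and the fundamental solution of x^2 - 58y^2 = 1 is (p_{2k-1}, q_{2k-1}) = (p_13, q_13); compute convergents through index 13, running through the period twice.
Convergents (p_i = a_i*p_{i-1} + p_{i-2}, q_i = a_i*q_{i-1} + q_{i-2} with p_{-2}=0, p_{-1}=1, q_{-2}=1, q_{-1}=0):
  i=0: a_0=7, p_0 = 7*1 + 0 = 7, q_0 = 7*0 + 1 = 1.
  i=1: a_1=1, p_1 = 1*7 + 1 = 8, q_1 = 1*1 + 0 = 1.
  i=2: a_2=1, p_2 = 1*8 + 7 = 15, q_2 = 1*1 + 1 = 2.
  i=3: a_3=1, p_3 = 1*15 + 8 = 23, q_3 = 1*2 + 1 = 3.
  i=4: a_4=1, p_4 = 1*23 + 15 = 38, q_4 = 1*3 + 2 = 5.
  i=5: a_5=1, p_5 = 1*38 + 23 = 61, q_5 = 1*5 + 3 = 8.
  i=6: a_6=1, p_6 = 1*61 + 38 = 99, q_6 = 1*8 + 5 = 13.
  i=7: a_7=14, p_7 = 14*99 + 61 = 1447, q_7 = 14*13 + 8 = 190.
  i=8: a_8=1, p_8 = 1*1447 + 99 = 1546, q_8 = 1*190 + 13 = 203.
  i=9: a_9=1, p_9 = 1*1546 + 1447 = 2993, q_9 = 1*203 + 190 = 393.
  i=10: a_10=1, p_10 = 1*2993 + 1546 = 4539, q_10 = 1*393 + 203 = 596.
  i=11: a_11=1, p_11 = 1*4539 + 2993 = 7532, q_11 = 1*596 + 393 = 989.
  i=12: a_12=1, p_12 = 1*7532 + 4539 = 12071, q_12 = 1*989 + 596 = 1585.
  i=13: a_13=1, p_13 = 1*12071 + 7532 = 19603, q_13 = 1*1585 + 989 = 2574.
Indeed p_6^2 - 58*q_6^2 = 9801 - 9802 = -1, not +1.
Check: 19603^2 - 58*2574^2 = 384277609 - 384277608 = 1, so (x, y) = (19603, 2574) solves the equation, and by the theorem it is the least positive solution.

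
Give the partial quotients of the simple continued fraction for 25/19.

[1; 3, 6]

Run the Euclidean algorithm on 25 and 19; the successive quotients are the partial quotients a_0, a_1, ... (each step inverts the fractional part left over by the previous one):
  25 = 1*19 + 6, so a_0 = 1.
  19 = 3*6 + 1, so a_1 = 3.
  6 = 6*1 + 0, so a_2 = 6.
The remainder reaches 0 after 3 divisions, so the expansion has 3 partial quotients, read off in order.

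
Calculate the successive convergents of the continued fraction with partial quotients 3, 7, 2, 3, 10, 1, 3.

Using the convergent recurrence p_i = a_i*p_{i-1} + p_{i-2}, q_i = a_i*q_{i-1} + q_{i-2} with p_{-2}=0, p_{-1}=1, q_{-2}=1, q_{-1}=0:
  i=0: a_0=3, p_0 = 3*1 + 0 = 3, q_0 = 3*0 + 1 = 1.
  i=1: a_1=7, p_1 = 7*3 + 1 = 22, q_1 = 7*1 + 0 = 7.
  i=2: a_2=2, p_2 = 2*22 + 3 = 47, q_2 = 2*7 + 1 = 15.
  i=3: a_3=3, p_3 = 3*47 + 22 = 163, q_3 = 3*15 + 7 = 52.
  i=4: a_4=10, p_4 = 10*163 + 47 = 1677, q_4 = 10*52 + 15 = 535.
  i=5: a_5=1, p_5 = 1*1677 + 163 = 1840, q_5 = 1*535 + 52 = 587.
  i=6: a_6=3, p_6 = 3*1840 + 1677 = 7197, q_6 = 3*587 + 535 = 2296.

3/1, 22/7, 47/15, 163/52, 1677/535, 1840/587, 7197/2296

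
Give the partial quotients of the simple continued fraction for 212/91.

[2; 3, 30]

Run the Euclidean algorithm on 212 and 91; the successive quotients are the partial quotients a_0, a_1, ... (each step inverts the fractional part left over by the previous one):
  212 = 2*91 + 30, so a_0 = 2.
  91 = 3*30 + 1, so a_1 = 3.
  30 = 30*1 + 0, so a_2 = 30.
The remainder reaches 0 after 3 divisions, so the expansion has 3 partial quotients, read off in order.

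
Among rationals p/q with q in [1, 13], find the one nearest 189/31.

Expand x = 189/31 as a continued fraction with the Euclidean algorithm:
  189 = 6*31 + 3, so a_0 = 6.
  31 = 10*3 + 1, so a_1 = 10.
  3 = 3*1 + 0, so a_2 = 3.
so x = [6; 10, 3].
Convergents (p_i = a_i*p_{i-1} + p_{i-2}, q_i = a_i*q_{i-1} + q_{i-2} with p_{-2}=0, p_{-1}=1, q_{-2}=1, q_{-1}=0), until the denominator exceeds 13:
  i=0: a_0=6, p_0 = 6*1 + 0 = 6, q_0 = 6*0 + 1 = 1.
  i=1: a_1=10, p_1 = 10*6 + 1 = 61, q_1 = 10*1 + 0 = 10.
  i=2: a_2=3, p_2 = 3*61 + 6 = 189, q_2 = 3*10 + 1 = 31.
q_2 = 31 > 13, so the last convergent with denominator <= 13 is p_1/q_1 = 61/10.
The closest fraction with denominator <= 13 is either p_1/q_1 or the intermediate fraction (k*p_1 + p_0)/(k*q_1 + q_0) with the largest k >= 1 whose denominator stays <= 13; these approach x as k grows, and every other convergent or intermediate fraction in range is farther away.
Largest k: floor((13 - q_0)/q_1) = floor((13 - 1)/10) = 1.
That gives (1*61 + 6)/(1*10 + 1) = 67/11.
Compare the errors: |x - 61/10| = |189*10 - 61*31|/(31*10) = 1/310, and |x - 67/11| = |189*11 - 67*31|/(31*11) = 2/341.
Cross-multiplying, 1*341 = 341 < 620 = 2*310, so 1/310 is smaller: the convergent 61/10 is closer to x than 67/11.

61/10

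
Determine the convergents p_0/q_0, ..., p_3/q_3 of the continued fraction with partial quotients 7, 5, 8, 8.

7/1, 36/5, 295/41, 2396/333

Using the convergent recurrence p_i = a_i*p_{i-1} + p_{i-2}, q_i = a_i*q_{i-1} + q_{i-2} with p_{-2}=0, p_{-1}=1, q_{-2}=1, q_{-1}=0:
  i=0: a_0=7, p_0 = 7*1 + 0 = 7, q_0 = 7*0 + 1 = 1.
  i=1: a_1=5, p_1 = 5*7 + 1 = 36, q_1 = 5*1 + 0 = 5.
  i=2: a_2=8, p_2 = 8*36 + 7 = 295, q_2 = 8*5 + 1 = 41.
  i=3: a_3=8, p_3 = 8*295 + 36 = 2396, q_3 = 8*41 + 5 = 333.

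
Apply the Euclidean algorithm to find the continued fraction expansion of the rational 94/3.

Run the Euclidean algorithm on 94 and 3; the successive quotients are the partial quotients a_0, a_1, ... (each step inverts the fractional part left over by the previous one):
  94 = 31*3 + 1, so a_0 = 31.
  3 = 3*1 + 0, so a_1 = 3.
The remainder reaches 0 after 2 divisions, so the expansion has 2 partial quotients, read off in order.

[31; 3]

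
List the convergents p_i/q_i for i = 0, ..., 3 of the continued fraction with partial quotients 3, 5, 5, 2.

Using the convergent recurrence p_i = a_i*p_{i-1} + p_{i-2}, q_i = a_i*q_{i-1} + q_{i-2} with p_{-2}=0, p_{-1}=1, q_{-2}=1, q_{-1}=0:
  i=0: a_0=3, p_0 = 3*1 + 0 = 3, q_0 = 3*0 + 1 = 1.
  i=1: a_1=5, p_1 = 5*3 + 1 = 16, q_1 = 5*1 + 0 = 5.
  i=2: a_2=5, p_2 = 5*16 + 3 = 83, q_2 = 5*5 + 1 = 26.
  i=3: a_3=2, p_3 = 2*83 + 16 = 182, q_3 = 2*26 + 5 = 57.

3/1, 16/5, 83/26, 182/57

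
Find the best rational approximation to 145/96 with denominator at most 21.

Expand x = 145/96 as a continued fraction with the Euclidean algorithm:
  145 = 1*96 + 49, so a_0 = 1.
  96 = 1*49 + 47, so a_1 = 1.
  49 = 1*47 + 2, so a_2 = 1.
  47 = 23*2 + 1, so a_3 = 23.
  2 = 2*1 + 0, so a_4 = 2.
so x = [1; 1, 1, 23, 2].
Convergents (p_i = a_i*p_{i-1} + p_{i-2}, q_i = a_i*q_{i-1} + q_{i-2} with p_{-2}=0, p_{-1}=1, q_{-2}=1, q_{-1}=0), until the denominator exceeds 21:
  i=0: a_0=1, p_0 = 1*1 + 0 = 1, q_0 = 1*0 + 1 = 1.
  i=1: a_1=1, p_1 = 1*1 + 1 = 2, q_1 = 1*1 + 0 = 1.
  i=2: a_2=1, p_2 = 1*2 + 1 = 3, q_2 = 1*1 + 1 = 2.
  i=3: a_3=23, p_3 = 23*3 + 2 = 71, q_3 = 23*2 + 1 = 47.
q_3 = 47 > 21, so the last convergent with denominator <= 21 is p_2/q_2 = 3/2.
The closest fraction with denominator <= 21 is either p_2/q_2 or the intermediate fraction (k*p_2 + p_1)/(k*q_2 + q_1) with the largest k >= 1 whose denominator stays <= 21; these approach x as k grows, and every other convergent or intermediate fraction in range is farther away.
Largest k: floor((21 - q_1)/q_2) = floor((21 - 1)/2) = 10.
That gives (10*3 + 2)/(10*2 + 1) = 32/21.
Compare the errors: |x - 3/2| = |145*2 - 3*96|/(96*2) = 2/192, and |x - 32/21| = |145*21 - 32*96|/(96*21) = 27/2016.
Cross-multiplying, 2*2016 = 4032 < 5184 = 27*192, so 2/192 is smaller: the convergent 3/2 is closer to x than 32/21.

3/2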